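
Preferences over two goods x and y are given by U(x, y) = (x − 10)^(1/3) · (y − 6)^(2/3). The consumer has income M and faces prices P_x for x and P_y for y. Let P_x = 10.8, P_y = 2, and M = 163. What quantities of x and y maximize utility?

x* = 11.3272, y* = 20.3333

Let x' = x−10, y' = y−6. MRS = (1/2)·y'/x' = P_x/P_y.
Substituting into the budget: x* = 10 + 1/3·(M − 10·P_x − 6·P_y)/P_x, and y* = 6 + 2/3·(…)/P_y.
Discretionary income = 163 − 10·10.8 − 6·2 = 43; x* = 10 + 1/3·43/10.8 = 11.3272; y* = 6 + 2/3·43/2 = 20.3333.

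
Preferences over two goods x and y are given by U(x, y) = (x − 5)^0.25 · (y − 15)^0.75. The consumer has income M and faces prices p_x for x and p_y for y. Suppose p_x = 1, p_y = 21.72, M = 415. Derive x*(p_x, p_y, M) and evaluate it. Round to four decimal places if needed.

x* = 26.05

Let x' = x−5, y' = y−15. MRS = (1/3)·y'/x' = p_x/p_y.
Substituting into the budget: x* = 5 + 0.25·(M − 5·p_x − 15·p_y)/p_x, and y* = 15 + 0.75·(…)/p_y.
Discretionary income = 415 − 5·1 − 15·21.72 = 84.2; x* = 5 + 0.25·84.2/1 = 26.05.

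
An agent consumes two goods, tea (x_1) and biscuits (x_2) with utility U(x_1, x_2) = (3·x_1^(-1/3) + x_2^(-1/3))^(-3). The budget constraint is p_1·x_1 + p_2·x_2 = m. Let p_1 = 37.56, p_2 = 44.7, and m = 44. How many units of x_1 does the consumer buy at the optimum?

MRS = MU_x_1/MU_x_2 = 3·(x_2/x_1)^(4/3). Set equal to p_1/p_2.
Solve for the ratio: x_2/x_1 = [(1/3)·p_1/p_2]^(0.75).
Substitute x_2 = (x_2/x_1)·x_1 into the budget: x_1* = m/(p_1 + p_2·(x_2/x_1)).
Numerically x_2/x_1 = 0.385011, so x_1* = 44/(37.56 + 44.7·0.385011) = 0.8034.

x_1* = 0.8034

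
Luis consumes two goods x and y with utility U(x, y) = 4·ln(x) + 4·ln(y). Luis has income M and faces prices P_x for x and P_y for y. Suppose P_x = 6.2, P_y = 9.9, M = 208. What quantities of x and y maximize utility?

x* = 16.7742, y* = 10.5051

The MRS is y/x. Set MRS = P_x/P_y.
So 4·P_y·y = 4·P_x·x; combined with the budget, a share 0.5 of income goes to x.
Demand: x*(P_x,P_y,M) = 0.5·M/P_x and y* = 0.5·M/P_y.
At P_x=6.2, P_y=9.9, M=208: x* = 0.5·208/6.2 = 16.7742, y* = 10.5051.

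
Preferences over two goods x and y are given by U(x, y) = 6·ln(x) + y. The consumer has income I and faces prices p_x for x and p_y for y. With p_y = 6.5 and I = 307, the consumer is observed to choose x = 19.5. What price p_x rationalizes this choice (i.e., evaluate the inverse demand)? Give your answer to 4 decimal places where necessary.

p_x = 2

MU_x = 6/x, MU_y = 1. Tangency: 6/x = p_x/p_y.
So x*(p_x,p_y) = 6·p_y/p_x, independent of income; and y* = (I − 6·p_y)/p_y.
Set x* = 19.5 in the demand function and solve for p_x: p_x = 2.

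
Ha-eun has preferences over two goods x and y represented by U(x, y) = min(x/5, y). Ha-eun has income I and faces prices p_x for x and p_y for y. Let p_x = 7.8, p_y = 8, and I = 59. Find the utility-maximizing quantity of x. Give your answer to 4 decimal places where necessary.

Leontief preferences: the optimum is at the kink where x/5 = y/1, i.e. y = (1/5)·x.
Budget: p_x·x + p_y·(1/5)·x = I, so (5·p_x + p_y)·x = 5·I.
Demand: x*(p_x,p_y,I) = 5·I/(5·p_x + p_y), y* = I/(5·p_x + p_y).
Here 5·7.8 + 8 = 47, giving x* = 6.2766.

x* = 6.2766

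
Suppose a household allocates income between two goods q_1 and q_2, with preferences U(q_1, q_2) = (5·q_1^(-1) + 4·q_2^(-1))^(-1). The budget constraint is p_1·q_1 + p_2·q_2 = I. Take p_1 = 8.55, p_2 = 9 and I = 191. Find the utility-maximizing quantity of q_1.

q_1* = 11.6492

From the CES first-order condition, (5/4)·(q_2/q_1)^(2) = p_1/p_2.
Hence q_2/q_1 = ((4/5)·p_1/p_2)^(1/(2)), i.e. raised to the 0.5 power.
With the ratio pinned down, the budget gives q_1* = I/(p_1 + p_2·(q_2/q_1)) and q_2* = (q_2/q_1)·q_1*.
Numerically q_2/q_1 = 0.87178, so q_1* = 191/(8.55 + 9·0.87178) = 11.6492.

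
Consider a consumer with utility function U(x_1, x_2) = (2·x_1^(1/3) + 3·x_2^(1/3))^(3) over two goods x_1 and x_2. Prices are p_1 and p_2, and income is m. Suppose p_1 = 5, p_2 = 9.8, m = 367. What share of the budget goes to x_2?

share on x_2 = 0.5675

MRS = MU_x_1/MU_x_2 = (2/3)·(x_2/x_1)^(2/3). Set equal to p_1/p_2.
Hence x_2/x_1 = ((3/2)·p_1/p_2)^(1/(2/3)), i.e. raised to the 1.5 power.
Substitute x_2 = (x_2/x_1)·x_1 into the budget: x_1* = m/(p_1 + p_2·(x_2/x_1)).
Numerically x_2/x_1 = 0.669503, so x_1* = 367/(5 + 9.8·0.669503) = 31.7443 and x_2* = 0.669503·31.7443 = 21.2529.
Expenditure on x_2: 9.8·21.2529 = 208.2785; share = 0.5675.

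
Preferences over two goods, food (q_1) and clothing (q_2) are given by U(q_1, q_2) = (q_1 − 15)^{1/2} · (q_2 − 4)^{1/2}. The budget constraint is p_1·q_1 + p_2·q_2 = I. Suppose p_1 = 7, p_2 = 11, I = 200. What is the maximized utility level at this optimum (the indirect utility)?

V = 2.906

This is Cobb-Douglas in (q_1−15, q_2−4): tangency gives 0.5·p_2·(q_2−4) = 0.5·p_1·(q_1−15).
After buying the subsistence bundle (15, 4), a share 0.5 of the remaining income goes to q_1: q_1* = 15 + 0.5·(I − 15p_1 − 4p_2)/p_1.
Discretionary income = 200 − 15·7 − 4·11 = 51; q_1* = 15 + 0.5·51/7 = 18.6429; q_2* = 4 + 0.5·51/11 = 6.3182.
Utility at the optimum: U(18.6429, 6.3182) = 2.906.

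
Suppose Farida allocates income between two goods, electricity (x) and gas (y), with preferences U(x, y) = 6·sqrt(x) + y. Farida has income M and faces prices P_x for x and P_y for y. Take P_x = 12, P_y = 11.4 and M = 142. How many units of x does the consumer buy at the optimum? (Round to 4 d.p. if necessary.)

x* = 8.1225

Utility is quasi-linear in y; the FOC for x is 3/√x = P_x/P_y.
Thus x* = (3·P_y/P_x)² — independent of M — with the rest of income spent on y.
Plugging in: x* = (3·11.4/12)² = 8.1225.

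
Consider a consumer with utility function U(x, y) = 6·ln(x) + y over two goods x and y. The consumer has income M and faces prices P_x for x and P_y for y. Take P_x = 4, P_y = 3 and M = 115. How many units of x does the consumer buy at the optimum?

So x*(P_x,P_y) = 6·P_y/P_x, independent of income; and y* = (M − 6·P_y)/P_y.
At the given prices: x* = 6·3/4 = 4.5.

x* = 4.5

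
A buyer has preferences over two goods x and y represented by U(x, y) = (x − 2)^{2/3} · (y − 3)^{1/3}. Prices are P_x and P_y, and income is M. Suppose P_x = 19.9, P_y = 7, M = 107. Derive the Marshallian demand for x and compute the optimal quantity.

x* = 3.5477

MRS = 2·(y−3)/(x−2). Tangency with P_x/P_y gives y−3 = (1/2)·(P_x/P_y)·(x−2).
Substituting into the budget: x* = 2 + 2/3·(M − 2·P_x − 3·P_y)/P_x, and y* = 3 + 1/3·(…)/P_y.
Discretionary income = 107 − 2·19.9 − 3·7 = 46.2; x* = 2 + 2/3·46.2/19.9 = 3.5477.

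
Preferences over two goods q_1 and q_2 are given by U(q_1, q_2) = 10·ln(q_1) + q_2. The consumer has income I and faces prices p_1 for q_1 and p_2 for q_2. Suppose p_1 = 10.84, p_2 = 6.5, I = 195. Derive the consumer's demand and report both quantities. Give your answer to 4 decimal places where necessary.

q_1* = 5.9963, q_2* = 20

Set MRS = p_1/p_2: (10/q_1)/1 = p_1/p_2.
So q_1*(p_1,p_2) = 10·p_2/p_1, independent of income; and q_2* = (I − 10·p_2)/p_2.
At the given prices: q_1* = 10·6.5/10.84 = 5.9963, and q_2* = 20.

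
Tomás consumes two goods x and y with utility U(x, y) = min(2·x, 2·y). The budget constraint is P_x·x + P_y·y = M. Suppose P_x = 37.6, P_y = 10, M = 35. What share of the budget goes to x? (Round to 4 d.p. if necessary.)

share on x = 0.7899

With perfect complements, no substitution: consume in ratio x:y = 2:2.
Budget: P_x·x + P_y·x = M, so (2·P_x + 2·P_y)·x = 2·M.
Demand: x*(P_x,P_y,M) = 2·M/(2·P_x + 2·P_y), y* = 2·M/(2·P_x + 2·P_y).
Here 2·37.6 + 2·10 = 95.2, giving x* = 0.7353 and y* = 0.7353.
Expenditure on x: 37.6·0.7353 = 27.6471; share = 0.7899.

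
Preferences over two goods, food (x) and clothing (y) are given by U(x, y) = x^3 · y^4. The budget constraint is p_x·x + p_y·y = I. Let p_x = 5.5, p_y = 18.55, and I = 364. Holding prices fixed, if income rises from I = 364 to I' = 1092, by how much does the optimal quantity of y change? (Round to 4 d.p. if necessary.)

MU_x/MU_y = (3·y)/(4·x); tangency sets this equal to p_x/p_y.
So 3·p_y·y = 4·p_x·x; combined with the budget, a share 3/7 of income goes to x.
Demand: x*(p_x,p_y,I) = 3/7·I/p_x and y* = 4/7·I/p_y.
At p_x=5.5, p_y=18.55, I=364: y* = 4/7·364/18.55 = 11.2129.
At I' = 1092: y* = 33.6388. Change: 33.6388 − 11.2129 = 22.4259.

Δy* = 22.4259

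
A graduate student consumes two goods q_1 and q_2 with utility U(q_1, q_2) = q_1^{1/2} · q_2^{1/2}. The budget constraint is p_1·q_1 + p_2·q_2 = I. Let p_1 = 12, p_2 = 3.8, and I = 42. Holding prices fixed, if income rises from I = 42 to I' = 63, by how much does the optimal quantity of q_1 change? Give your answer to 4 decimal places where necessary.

Δq_1* = 0.875

The MRS is q_2/q_1. Set MRS = p_1/p_2.
Rearranging, p_2·q_2 = p_1·q_1. Substituting into the budget gives p_1·q_1·(1 + 1) = I.
Demand: q_1*(p_1,p_2,I) = 0.5·I/p_1 and q_2* = 0.5·I/p_2.
At p_1=12, p_2=3.8, I=42: q_1* = 0.5·42/12 = 1.75.
At I' = 63: q_1* = 2.625. Change: 2.625 − 1.75 = 0.875.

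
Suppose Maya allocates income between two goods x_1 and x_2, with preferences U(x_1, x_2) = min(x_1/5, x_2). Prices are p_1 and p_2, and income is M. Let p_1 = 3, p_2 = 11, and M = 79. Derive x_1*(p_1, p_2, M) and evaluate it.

Here 5·3 + 11 = 26, giving x_1* = 15.1923.

x_1* = 15.1923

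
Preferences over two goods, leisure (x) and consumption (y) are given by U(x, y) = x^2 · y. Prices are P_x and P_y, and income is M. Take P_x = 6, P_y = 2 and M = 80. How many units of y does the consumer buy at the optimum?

y* = 13.3333

The MRS is 2·y/x. Set MRS = P_x/P_y.
Rearranging, P_y·y = (1/2)·P_x·x. Substituting into the budget gives P_x·x·(1 + (1/2)) = M.
Demand: x*(P_x,P_y,M) = 2/3·M/P_x and y* = 1/3·M/P_y.
At P_x=6, P_y=2, M=80: y* = 1/3·80/2 = 13.3333.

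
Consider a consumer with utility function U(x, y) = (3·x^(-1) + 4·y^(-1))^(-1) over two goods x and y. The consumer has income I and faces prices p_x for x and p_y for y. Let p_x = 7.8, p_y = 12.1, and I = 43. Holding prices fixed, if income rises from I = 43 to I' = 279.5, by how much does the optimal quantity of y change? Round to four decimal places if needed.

MRS = MU_x/MU_y = (3/4)·(y/x)^(2). Set equal to p_x/p_y.
Solve for the ratio: y/x = [(4/3)·p_x/p_y]^(0.5).
Substitute y = (y/x)·x into the budget: x* = I/(p_x + p_y·(y/x)).
Numerically y/x = 0.927094, so x* = 43/(7.8 + 12.1·0.927094) = 2.261 and y* = 0.927094·2.261 = 2.0962.
At I' = 279.5: y* = 13.6253. Change: 13.6253 − 2.0962 = 11.5291.

Δy* = 11.5291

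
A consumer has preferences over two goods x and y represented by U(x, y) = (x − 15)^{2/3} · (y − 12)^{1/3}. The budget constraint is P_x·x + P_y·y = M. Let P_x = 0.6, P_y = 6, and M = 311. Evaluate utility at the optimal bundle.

MRS = 2·(y−12)/(x−15). Tangency with P_x/P_y gives y−12 = (1/2)·(P_x/P_y)·(x−15).
Substituting into the budget: x* = 15 + 2/3·(M − 15·P_x − 12·P_y)/P_x, and y* = 12 + 1/3·(…)/P_y.
Discretionary income = 311 − 15·0.6 − 12·6 = 230; x* = 15 + 2/3·230/0.6 = 270.5556; y* = 12 + 1/3·230/6 = 24.7778.
Utility at the optimum: U(270.5556, 24.7778) = 94.1475.

V = 94.1475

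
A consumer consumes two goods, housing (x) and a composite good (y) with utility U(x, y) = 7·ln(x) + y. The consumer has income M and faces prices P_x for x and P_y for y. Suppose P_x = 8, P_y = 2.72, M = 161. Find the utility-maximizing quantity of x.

So x*(P_x,P_y) = 7·P_y/P_x, independent of income; and y* = (M − 7·P_y)/P_y.
At the given prices: x* = 7·2.72/8 = 2.38.

x* = 2.38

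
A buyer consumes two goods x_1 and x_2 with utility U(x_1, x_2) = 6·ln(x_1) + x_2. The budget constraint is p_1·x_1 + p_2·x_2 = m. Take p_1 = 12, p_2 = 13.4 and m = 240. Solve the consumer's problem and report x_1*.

x_1* = 6.7

So x_1*(p_1,p_2) = 6·p_2/p_1, independent of income; and x_2* = (m − 6·p_2)/p_2.
At the given prices: x_1* = 6·13.4/12 = 6.7.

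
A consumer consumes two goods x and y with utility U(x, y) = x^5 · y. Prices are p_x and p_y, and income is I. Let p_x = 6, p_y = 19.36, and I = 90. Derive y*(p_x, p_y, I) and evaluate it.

y* = 0.7748

Demand: x*(p_x,p_y,I) = 5/6·I/p_x and y* = 1/6·I/p_y.
At p_x=6, p_y=19.36, I=90: y* = 1/6·90/19.36 = 0.7748.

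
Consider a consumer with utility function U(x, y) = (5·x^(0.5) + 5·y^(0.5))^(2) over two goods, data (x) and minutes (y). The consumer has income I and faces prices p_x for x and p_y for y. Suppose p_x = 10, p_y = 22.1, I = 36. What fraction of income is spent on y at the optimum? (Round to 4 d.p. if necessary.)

share on y = 0.3115

MU_x ∝ 5·x^(-0.5), MU_y ∝ 5·y^(-0.5), so MRS = (y/x)^(0.5) = p_x/p_y.
Solve for the ratio: y/x = [p_x/p_y]^(2).
With the ratio pinned down, the budget gives x* = I/(p_x + p_y·(y/x)) and y* = (y/x)·x*.
Numerically y/x = 0.204746, so x* = 36/(10 + 22.1·0.204746) = 2.4785 and y* = 0.204746·2.4785 = 0.5075.
Expenditure on y: 22.1·0.5075 = 11.215; share = 0.3115.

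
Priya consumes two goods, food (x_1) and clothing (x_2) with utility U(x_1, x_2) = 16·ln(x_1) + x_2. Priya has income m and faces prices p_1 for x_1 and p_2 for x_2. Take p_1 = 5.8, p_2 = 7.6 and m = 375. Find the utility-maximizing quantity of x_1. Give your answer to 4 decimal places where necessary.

MU_x_1 = 16/x_1, MU_x_2 = 1. Tangency: 16/x_1 = p_1/p_2.
So x_1*(p_1,p_2) = 16·p_2/p_1, independent of income; and x_2* = (m − 16·p_2)/p_2.
At the given prices: x_1* = 16·7.6/5.8 = 20.9655.

x_1* = 20.9655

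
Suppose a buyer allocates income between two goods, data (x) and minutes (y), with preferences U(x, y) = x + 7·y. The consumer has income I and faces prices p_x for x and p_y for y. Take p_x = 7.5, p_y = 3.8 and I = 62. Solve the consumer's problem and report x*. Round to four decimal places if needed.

Perfect substitutes: compare marginal utility per dollar. 1/p_x vs 7/p_y → 0.1333 vs 1.8421.
y gives more utility per dollar, so spend all income on y: y* = I/p_y, x* = 0.
Numerically: x* = 0, y* = 16.3158.

x* = 0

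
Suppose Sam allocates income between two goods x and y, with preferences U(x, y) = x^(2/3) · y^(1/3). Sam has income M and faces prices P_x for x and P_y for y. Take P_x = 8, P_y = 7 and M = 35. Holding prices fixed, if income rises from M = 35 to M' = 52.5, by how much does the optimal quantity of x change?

Δx* = 1.4583

MU_x/MU_y = (2/3·y)/(1/3·x); tangency sets this equal to P_x/P_y.
So 2/3·P_y·y = 1/3·P_x·x; combined with the budget, a share 2/3 of income goes to x.
Demand: x*(P_x,P_y,M) = 2/3·M/P_x and y* = 1/3·M/P_y.
At P_x=8, P_y=7, M=35: x* = 2/3·35/8 = 2.9167.
At M' = 52.5: x* = 4.375. Change: 4.375 − 2.9167 = 1.4583.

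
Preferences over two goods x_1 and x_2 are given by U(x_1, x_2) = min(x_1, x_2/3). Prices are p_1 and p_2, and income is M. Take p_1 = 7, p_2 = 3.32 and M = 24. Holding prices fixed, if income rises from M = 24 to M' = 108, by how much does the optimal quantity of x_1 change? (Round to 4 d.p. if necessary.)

Leontief preferences: the optimum is at the kink where x_1/1 = x_2/3, i.e. x_2 = 3·x_1.
Budget: p_1·x_1 + p_2·3·x_1 = M, so (p_1 + 3·p_2)·x_1 = M.
Demand: x_1*(p_1,p_2,M) = M/(p_1 + 3·p_2), x_2* = 3·M/(p_1 + 3·p_2).
Here 7 + 3·3.32 = 16.96, giving x_1* = 1.4151.
At M' = 108: x_1* = 6.3679. Change: 6.3679 − 1.4151 = 4.9528.

Δx_1* = 4.9528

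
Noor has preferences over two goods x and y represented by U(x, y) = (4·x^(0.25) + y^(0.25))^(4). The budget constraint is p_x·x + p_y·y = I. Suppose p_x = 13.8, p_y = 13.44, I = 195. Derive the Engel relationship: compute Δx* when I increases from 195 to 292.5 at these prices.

Δx* = 6.0966

MRS = MU_x/MU_y = 4·(y/x)^(0.75). Set equal to p_x/p_y.
Solve for the ratio: y/x = [(1/4)·p_x/p_y]^(4/3).
Substitute y = (y/x)·x into the budget: x* = I/(p_x + p_y·(y/x)).
Numerically y/x = 0.16314, so x* = 195/(13.8 + 13.44·0.16314) = 12.1931.
At I' = 292.5: x* = 18.2897. Change: 18.2897 − 12.1931 = 6.0966.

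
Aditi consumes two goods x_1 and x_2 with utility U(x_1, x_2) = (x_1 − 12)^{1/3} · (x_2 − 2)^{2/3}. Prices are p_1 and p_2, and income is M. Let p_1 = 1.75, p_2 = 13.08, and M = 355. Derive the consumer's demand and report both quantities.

x_1* = 70.6362, x_2* = 17.6901

Let x_1' = x_1−12, x_2' = x_2−2. MRS = (1/2)·x_2'/x_1' = p_1/p_2.
After buying the subsistence bundle (12, 2), a share 1/3 of the remaining income goes to x_1: x_1* = 12 + 1/3·(M − 12p_1 − 2p_2)/p_1.
Discretionary income = 355 − 12·1.75 − 2·13.08 = 307.84; x_1* = 12 + 1/3·307.84/1.75 = 70.6362; x_2* = 2 + 2/3·307.84/13.08 = 17.6901.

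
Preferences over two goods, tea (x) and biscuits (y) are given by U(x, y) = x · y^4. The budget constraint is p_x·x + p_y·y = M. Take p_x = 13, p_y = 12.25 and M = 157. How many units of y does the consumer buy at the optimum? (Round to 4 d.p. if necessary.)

y* = 10.2531

Tangency: MRS = (1/4)·y/x = p_x/p_y.
So p_y·y = 4·p_x·x; combined with the budget, a share 0.2 of income goes to x.
Demand: x*(p_x,p_y,M) = 0.2·M/p_x and y* = 0.8·M/p_y.
At p_x=13, p_y=12.25, M=157: y* = 0.8·157/12.25 = 10.2531.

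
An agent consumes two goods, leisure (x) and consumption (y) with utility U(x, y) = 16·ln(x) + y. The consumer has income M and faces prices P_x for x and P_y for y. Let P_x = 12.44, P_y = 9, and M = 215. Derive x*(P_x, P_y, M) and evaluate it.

x* = 11.5756

So x*(P_x,P_y) = 16·P_y/P_x, independent of income; and y* = (M − 16·P_y)/P_y.
At the given prices: x* = 16·9/12.44 = 11.5756.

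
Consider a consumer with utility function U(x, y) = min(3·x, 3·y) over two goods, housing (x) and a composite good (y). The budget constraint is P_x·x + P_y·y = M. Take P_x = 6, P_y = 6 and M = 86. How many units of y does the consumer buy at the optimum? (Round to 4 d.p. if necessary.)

With perfect complements, no substitution: consume in ratio x:y = 3:3.
Budget: P_x·x + P_y·x = M, so (3·P_x + 3·P_y)·x = 3·M.
Demand: x*(P_x,P_y,M) = 3·M/(3·P_x + 3·P_y), y* = 3·M/(3·P_x + 3·P_y).
Here 3·6 + 3·6 = 36, giving y* = 7.1667.

y* = 7.1667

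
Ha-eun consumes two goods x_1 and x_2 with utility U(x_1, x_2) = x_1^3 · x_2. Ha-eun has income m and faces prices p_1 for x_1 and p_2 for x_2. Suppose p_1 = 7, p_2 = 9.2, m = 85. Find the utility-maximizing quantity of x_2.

x_2* = 2.3098

MU_x_1/MU_x_2 = (3·x_2)/(x_1); tangency sets this equal to p_1/p_2.
Rearranging, p_2·x_2 = (1/3)·p_1·x_1. Substituting into the budget gives p_1·x_1·(1 + (1/3)) = m.
Demand: x_1*(p_1,p_2,m) = 0.75·m/p_1 and x_2* = 0.25·m/p_2.
At p_1=7, p_2=9.2, m=85: x_2* = 0.25·85/9.2 = 2.3098.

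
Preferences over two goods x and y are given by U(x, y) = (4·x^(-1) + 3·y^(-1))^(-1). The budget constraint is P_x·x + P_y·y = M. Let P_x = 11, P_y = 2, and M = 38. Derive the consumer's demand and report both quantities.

MU_x ∝ 4·x^(-2), MU_y ∝ 3·y^(-2), so MRS = (4/3)·(y/x)^(2) = P_x/P_y.
Hence y/x = ((3/4)·P_x/P_y)^(1/(2)), i.e. raised to the 0.5 power.
Substitute y = (y/x)·x into the budget: x* = M/(P_x + P_y·(y/x)).
Numerically y/x = 2.03101, so x* = 38/(11 + 2·2.03101) = 2.5229 and y* = 2.03101·2.5229 = 5.124.

x* = 2.5229, y* = 5.124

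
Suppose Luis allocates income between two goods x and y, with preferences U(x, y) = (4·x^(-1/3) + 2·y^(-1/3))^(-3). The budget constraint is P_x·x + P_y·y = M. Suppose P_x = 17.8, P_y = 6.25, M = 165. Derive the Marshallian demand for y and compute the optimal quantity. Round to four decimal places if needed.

Substitute y = (y/x)·x into the budget: x* = M/(P_x + P_y·(y/x)).
Numerically y/x = 1.303564, so x* = 165/(17.8 + 6.25·1.303564) = 6.359 and y* = 1.303564·6.359 = 8.2894.

y* = 8.2894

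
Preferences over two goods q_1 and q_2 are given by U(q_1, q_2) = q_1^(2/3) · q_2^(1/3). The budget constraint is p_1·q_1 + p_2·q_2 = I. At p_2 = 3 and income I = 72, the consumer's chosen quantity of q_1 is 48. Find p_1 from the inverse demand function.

p_1 = 1

The MRS is 2·q_2/q_1. Set MRS = p_1/p_2.
Rearranging, p_2·q_2 = (1/2)·p_1·q_1. Substituting into the budget gives p_1·q_1·(1 + (1/2)) = I.
Demand: q_1*(p_1,p_2,I) = 2/3·I/p_1 and q_2* = 1/3·I/p_2.
Set q_1* = 48 in the demand function and solve for p_1: p_1 = 1.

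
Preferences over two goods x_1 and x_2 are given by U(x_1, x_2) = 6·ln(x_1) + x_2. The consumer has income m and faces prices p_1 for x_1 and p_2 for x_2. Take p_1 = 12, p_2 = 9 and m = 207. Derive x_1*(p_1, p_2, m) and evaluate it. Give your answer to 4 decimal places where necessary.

x_1* = 4.5

Set MRS = p_1/p_2: (6/x_1)/1 = p_1/p_2.
So x_1*(p_1,p_2) = 6·p_2/p_1, independent of income; and x_2* = (m − 6·p_2)/p_2.
At the given prices: x_1* = 6·9/12 = 4.5.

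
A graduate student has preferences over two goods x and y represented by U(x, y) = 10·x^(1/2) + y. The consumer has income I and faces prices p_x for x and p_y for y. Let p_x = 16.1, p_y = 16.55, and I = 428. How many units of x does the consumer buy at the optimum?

x* = 26.417

Set MRS = p_x/p_y: 5·x^(−1/2) = p_x/p_y.
Solve: √x = 5·p_y/p_x, so x*(p_x,p_y) = (5·p_y/p_x)², and y* = (I − p_x·x*)/p_y.
Plugging in: x* = (5·16.55/16.1)² = 26.417.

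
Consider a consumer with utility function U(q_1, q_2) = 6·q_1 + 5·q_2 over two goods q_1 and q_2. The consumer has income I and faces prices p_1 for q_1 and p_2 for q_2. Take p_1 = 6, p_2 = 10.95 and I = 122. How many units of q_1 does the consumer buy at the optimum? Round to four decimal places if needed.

Linear utility — the consumer picks whichever good has higher MU/price: 6/6 = 1 vs 5/10.95 = 0.4566.
q_1 gives more utility per dollar, so spend all income on q_1: q_1* = I/p_1, q_2* = 0.
Numerically: q_1* = 20.3333, q_2* = 0.

q_1* = 20.3333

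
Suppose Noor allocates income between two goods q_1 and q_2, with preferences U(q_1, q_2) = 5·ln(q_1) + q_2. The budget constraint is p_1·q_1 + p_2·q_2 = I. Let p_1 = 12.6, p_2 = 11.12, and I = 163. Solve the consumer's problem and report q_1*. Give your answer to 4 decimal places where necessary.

q_1* = 4.4127

Set MRS = p_1/p_2: (5/q_1)/1 = p_1/p_2.
So q_1*(p_1,p_2) = 5·p_2/p_1, independent of income; and q_2* = (I − 5·p_2)/p_2.
At the given prices: q_1* = 5·11.12/12.6 = 4.4127.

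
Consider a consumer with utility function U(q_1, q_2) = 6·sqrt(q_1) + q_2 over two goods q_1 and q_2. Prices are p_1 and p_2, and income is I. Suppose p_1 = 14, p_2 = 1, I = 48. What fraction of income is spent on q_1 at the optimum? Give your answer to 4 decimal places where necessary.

share on q_1 = 0.0134

MU_q_1 = 3/√q_1, MU_q_2 = 1. Tangency: 3/√q_1 = p_1/p_2.
Solve: √q_1 = 3·p_2/p_1, so q_1*(p_1,p_2) = (3·p_2/p_1)², and q_2* = (I − p_1·q_1*)/p_2.
Plugging in: q_1* = (3·1/14)² = 0.0459, q_2* = 47.3571.
Expenditure on q_1: 14·0.0459 = 0.6429; share = 0.0134.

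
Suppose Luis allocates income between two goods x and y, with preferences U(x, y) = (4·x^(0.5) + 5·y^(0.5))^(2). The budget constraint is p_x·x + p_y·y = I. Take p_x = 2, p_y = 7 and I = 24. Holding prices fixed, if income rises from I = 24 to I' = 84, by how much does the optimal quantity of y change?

Δy* = 2.6455

From the CES first-order condition, (4/5)·(y/x)^(0.5) = p_x/p_y.
Solve for the ratio: y/x = [(5/4)·p_x/p_y]^(2).
With the ratio pinned down, the budget gives x* = I/(p_x + p_y·(y/x)) and y* = (y/x)·x*.
Numerically y/x = 0.127551, so x* = 24/(2 + 7·0.127551) = 8.2963 and y* = 0.127551·8.2963 = 1.0582.
At I' = 84: y* = 3.7037. Change: 3.7037 − 1.0582 = 2.6455.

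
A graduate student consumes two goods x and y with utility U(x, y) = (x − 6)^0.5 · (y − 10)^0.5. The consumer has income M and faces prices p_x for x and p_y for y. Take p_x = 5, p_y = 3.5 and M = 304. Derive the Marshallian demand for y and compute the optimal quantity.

y* = 44.1429

Discretionary income = 304 − 6·5 − 10·3.5 = 239; y* = 10 + 0.5·239/3.5 = 44.1429.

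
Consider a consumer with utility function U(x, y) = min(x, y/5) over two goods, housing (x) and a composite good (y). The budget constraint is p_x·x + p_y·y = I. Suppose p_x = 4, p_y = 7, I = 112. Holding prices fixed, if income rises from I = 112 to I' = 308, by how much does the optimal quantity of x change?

With perfect complements, no substitution: consume in ratio x:y = 1:5.
Budget: p_x·x + p_y·5·x = I, so (p_x + 5·p_y)·x = I.
Demand: x*(p_x,p_y,I) = I/(p_x + 5·p_y), y* = 5·I/(p_x + 5·p_y).
Here 4 + 5·7 = 39, giving x* = 2.8718.
At I' = 308: x* = 7.8974. Change: 7.8974 − 2.8718 = 5.0256.

Δx* = 5.0256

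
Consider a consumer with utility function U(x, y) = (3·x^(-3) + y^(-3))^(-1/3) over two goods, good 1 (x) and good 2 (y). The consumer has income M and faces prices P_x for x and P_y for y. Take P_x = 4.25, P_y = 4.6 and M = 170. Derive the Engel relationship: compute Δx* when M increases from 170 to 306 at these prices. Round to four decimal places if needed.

From the CES first-order condition, 3·(y/x)^(4) = P_x/P_y.
Solve for the ratio: y/x = [(1/3)·P_x/P_y]^(0.25).
With the ratio pinned down, the budget gives x* = M/(P_x + P_y·(y/x)) and y* = (y/x)·x*.
Numerically y/x = 0.744951, so x* = 170/(4.25 + 4.6·0.744951) = 22.1447.
At M' = 306: x* = 39.8605. Change: 39.8605 − 22.1447 = 17.7158.

Δx* = 17.7158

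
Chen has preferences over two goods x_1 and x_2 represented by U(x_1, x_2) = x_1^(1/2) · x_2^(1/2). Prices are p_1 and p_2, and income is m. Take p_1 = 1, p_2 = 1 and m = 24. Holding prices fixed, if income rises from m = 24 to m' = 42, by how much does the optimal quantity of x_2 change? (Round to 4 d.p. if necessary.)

MU_x_1/MU_x_2 = (0.5·x_2)/(0.5·x_1); tangency sets this equal to p_1/p_2.
Rearranging, p_2·x_2 = p_1·x_1. Substituting into the budget gives p_1·x_1·(1 + 1) = m.
Demand: x_1*(p_1,p_2,m) = 0.5·m/p_1 and x_2* = 0.5·m/p_2.
At p_1=1, p_2=1, m=24: x_2* = 0.5·24/1 = 12.
At m' = 42: x_2* = 21. Change: 21 − 12 = 9.

Δx_2* = 9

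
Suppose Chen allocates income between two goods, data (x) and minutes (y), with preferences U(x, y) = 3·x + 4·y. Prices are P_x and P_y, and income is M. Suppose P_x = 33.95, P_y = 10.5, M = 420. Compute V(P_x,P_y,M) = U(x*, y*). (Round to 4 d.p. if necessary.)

V = 160

Linear utility — the consumer picks whichever good has higher MU/price: 3/33.95 = 0.0884 vs 4/10.5 = 0.381.
y gives more utility per dollar, so spend all income on y: y* = M/P_y, x* = 0.
Numerically: x* = 0, y* = 40.
Utility at the optimum: U(0, 40) = 160.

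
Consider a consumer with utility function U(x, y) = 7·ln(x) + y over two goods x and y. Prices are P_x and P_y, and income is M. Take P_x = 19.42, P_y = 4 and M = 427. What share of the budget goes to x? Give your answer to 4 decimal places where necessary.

share on x = 0.0656

MU_x = 7/x, MU_y = 1. Tangency: 7/x = P_x/P_y.
So x*(P_x,P_y) = 7·P_y/P_x, independent of income; and y* = (M − 7·P_y)/P_y.
At the given prices: x* = 7·4/19.42 = 1.4418, and y* = 99.75.
Expenditure on x: 19.42·1.4418 = 28; share = 0.0656.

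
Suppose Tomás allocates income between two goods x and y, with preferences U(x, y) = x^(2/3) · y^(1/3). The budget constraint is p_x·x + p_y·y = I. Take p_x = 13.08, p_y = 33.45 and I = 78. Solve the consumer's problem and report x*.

x* = 3.9755

The MRS is 2·y/x. Set MRS = p_x/p_y.
So 2/3·p_y·y = 1/3·p_x·x; combined with the budget, a share 2/3 of income goes to x.
Demand: x*(p_x,p_y,I) = 2/3·I/p_x and y* = 1/3·I/p_y.
At p_x=13.08, p_y=33.45, I=78: x* = 2/3·78/13.08 = 3.9755.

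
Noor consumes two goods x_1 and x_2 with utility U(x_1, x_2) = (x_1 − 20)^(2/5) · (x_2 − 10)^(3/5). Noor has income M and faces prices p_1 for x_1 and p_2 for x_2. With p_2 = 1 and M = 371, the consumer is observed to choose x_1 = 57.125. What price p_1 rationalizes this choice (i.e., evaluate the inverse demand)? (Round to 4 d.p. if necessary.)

MRS = (2/3)·(x_2−10)/(x_1−20). Tangency with p_1/p_2 gives x_2−10 = (3/2)·(p_1/p_2)·(x_1−20).
After buying the subsistence bundle (20, 10), a share 0.4 of the remaining income goes to x_1: x_1* = 20 + 0.4·(M − 20p_1 − 10p_2)/p_1.
Set x_1* = 57.125 in the demand function and solve for p_1: p_1 = 3.2.

p_1 = 3.2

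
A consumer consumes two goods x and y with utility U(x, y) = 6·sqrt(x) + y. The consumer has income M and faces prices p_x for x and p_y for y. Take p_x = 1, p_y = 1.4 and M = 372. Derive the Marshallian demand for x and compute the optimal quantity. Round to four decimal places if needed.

x* = 17.64

Set MRS = p_x/p_y: 3·x^(−1/2) = p_x/p_y.
Thus x* = (3·p_y/p_x)² — independent of M — with the rest of income spent on y.
Plugging in: x* = (3·1.4/1)² = 17.64.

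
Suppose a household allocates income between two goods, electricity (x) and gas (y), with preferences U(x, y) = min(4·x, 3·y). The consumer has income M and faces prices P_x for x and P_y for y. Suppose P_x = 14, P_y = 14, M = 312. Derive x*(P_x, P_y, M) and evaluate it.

Leontief preferences: the optimum is at the kink where x/3 = y/4, i.e. y = (4/3)·x.
Budget: P_x·x + P_y·(4/3)·x = M, so (3·P_x + 4·P_y)·x = 3·M.
Demand: x*(P_x,P_y,M) = 3·M/(3·P_x + 4·P_y), y* = 4·M/(3·P_x + 4·P_y).
Here 3·14 + 4·14 = 98, giving x* = 9.551.

x* = 9.551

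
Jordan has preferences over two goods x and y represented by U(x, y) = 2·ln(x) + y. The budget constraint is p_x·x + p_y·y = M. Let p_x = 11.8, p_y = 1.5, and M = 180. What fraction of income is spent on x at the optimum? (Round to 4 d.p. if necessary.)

MU_x = 2/x, MU_y = 1. Tangency: 2/x = p_x/p_y.
So x*(p_x,p_y) = 2·p_y/p_x, independent of income; and y* = (M − 2·p_y)/p_y.
At the given prices: x* = 2·1.5/11.8 = 0.2542, and y* = 118.
Expenditure on x: 11.8·0.2542 = 3; share = 0.0167.

share on x = 0.0167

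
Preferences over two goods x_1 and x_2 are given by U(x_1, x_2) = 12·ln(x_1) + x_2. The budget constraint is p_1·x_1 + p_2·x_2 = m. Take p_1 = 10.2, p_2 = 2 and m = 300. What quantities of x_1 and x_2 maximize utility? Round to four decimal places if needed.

Set MRS = p_1/p_2: (12/x_1)/1 = p_1/p_2.
So x_1*(p_1,p_2) = 12·p_2/p_1, independent of income; and x_2* = (m − 12·p_2)/p_2.
At the given prices: x_1* = 12·2/10.2 = 2.3529, and x_2* = 138.

x_1* = 2.3529, x_2* = 138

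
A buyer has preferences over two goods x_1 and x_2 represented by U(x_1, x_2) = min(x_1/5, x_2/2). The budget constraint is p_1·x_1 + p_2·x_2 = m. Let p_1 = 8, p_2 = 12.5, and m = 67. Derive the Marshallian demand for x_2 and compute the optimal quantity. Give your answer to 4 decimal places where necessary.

x_2* = 2.0615

Demand: x_1*(p_1,p_2,m) = 5·m/(5·p_1 + 2·p_2), x_2* = 2·m/(5·p_1 + 2·p_2).
Here 5·8 + 2·12.5 = 65, giving x_2* = 2.0615.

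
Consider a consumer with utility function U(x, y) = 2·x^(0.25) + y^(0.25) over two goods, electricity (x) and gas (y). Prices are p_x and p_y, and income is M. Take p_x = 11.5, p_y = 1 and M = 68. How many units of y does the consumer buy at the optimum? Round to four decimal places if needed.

Substitute y = (y/x)·x into the budget: x* = M/(p_x + p_y·(y/x)).
Numerically y/x = 10.301263, so x* = 68/(11.5 + 1·10.301263) = 3.1191 and y* = 10.301263·3.1191 = 32.1305.

y* = 32.1305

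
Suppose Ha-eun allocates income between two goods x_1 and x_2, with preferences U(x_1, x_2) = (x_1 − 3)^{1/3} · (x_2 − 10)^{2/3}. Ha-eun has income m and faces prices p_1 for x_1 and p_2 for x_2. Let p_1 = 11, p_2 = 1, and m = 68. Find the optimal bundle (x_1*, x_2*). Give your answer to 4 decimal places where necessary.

x_1* = 3.7576, x_2* = 26.6667

Let x_1' = x_1−3, x_2' = x_2−10. MRS = (1/2)·x_2'/x_1' = p_1/p_2.
After buying the subsistence bundle (3, 10), a share 1/3 of the remaining income goes to x_1: x_1* = 3 + 1/3·(m − 3p_1 − 10p_2)/p_1.
Discretionary income = 68 − 3·11 − 10·1 = 25; x_1* = 3 + 1/3·25/11 = 3.7576; x_2* = 10 + 2/3·25/1 = 26.6667.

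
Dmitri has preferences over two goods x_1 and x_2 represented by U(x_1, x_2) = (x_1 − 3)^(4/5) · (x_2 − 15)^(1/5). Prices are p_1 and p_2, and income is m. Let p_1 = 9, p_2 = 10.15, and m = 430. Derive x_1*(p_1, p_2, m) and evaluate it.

x_1* = 25.2889

This is Cobb-Douglas in (x_1−3, x_2−15): tangency gives 0.8·p_2·(x_2−15) = 0.2·p_1·(x_1−3).
Substituting into the budget: x_1* = 3 + 0.8·(m − 3·p_1 − 15·p_2)/p_1, and x_2* = 15 + 0.2·(…)/p_2.
Discretionary income = 430 − 3·9 − 15·10.15 = 250.75; x_1* = 3 + 0.8·250.75/9 = 25.2889.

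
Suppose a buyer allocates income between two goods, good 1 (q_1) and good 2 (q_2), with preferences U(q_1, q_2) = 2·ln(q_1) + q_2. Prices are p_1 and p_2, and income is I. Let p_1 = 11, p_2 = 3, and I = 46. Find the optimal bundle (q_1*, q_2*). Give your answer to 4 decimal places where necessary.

MU_q_1 = 2/q_1, MU_q_2 = 1. Tangency: 2/q_1 = p_1/p_2.
So q_1*(p_1,p_2) = 2·p_2/p_1, independent of income; and q_2* = (I − 2·p_2)/p_2.
At the given prices: q_1* = 2·3/11 = 0.5455, and q_2* = 13.3333.

q_1* = 0.5455, q_2* = 13.3333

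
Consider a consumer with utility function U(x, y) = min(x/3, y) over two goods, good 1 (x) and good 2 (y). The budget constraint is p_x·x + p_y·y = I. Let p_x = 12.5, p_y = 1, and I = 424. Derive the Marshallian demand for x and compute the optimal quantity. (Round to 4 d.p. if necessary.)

With perfect complements, no substitution: consume in ratio x:y = 3:1.
Budget: p_x·x + p_y·(1/3)·x = I, so (3·p_x + p_y)·x = 3·I.
Demand: x*(p_x,p_y,I) = 3·I/(3·p_x + p_y), y* = I/(3·p_x + p_y).
Here 3·12.5 + 1 = 38.5, giving x* = 33.039.

x* = 33.039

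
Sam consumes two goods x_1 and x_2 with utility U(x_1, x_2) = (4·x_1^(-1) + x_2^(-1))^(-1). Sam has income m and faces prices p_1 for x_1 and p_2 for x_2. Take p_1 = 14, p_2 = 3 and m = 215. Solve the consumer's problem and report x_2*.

x_2* = 13.4699

Numerically x_2/x_1 = 1.080123, so x_1* = 215/(14 + 3·1.080123) = 12.4707 and x_2* = 1.080123·12.4707 = 13.4699.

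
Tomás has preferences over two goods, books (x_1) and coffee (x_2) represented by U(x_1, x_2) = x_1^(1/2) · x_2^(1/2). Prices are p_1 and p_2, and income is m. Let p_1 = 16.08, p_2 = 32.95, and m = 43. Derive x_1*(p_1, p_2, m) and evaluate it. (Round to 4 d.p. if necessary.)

Demand: x_1*(p_1,p_2,m) = 0.5·m/p_1 and x_2* = 0.5·m/p_2.
At p_1=16.08, p_2=32.95, m=43: x_1* = 0.5·43/16.08 = 1.3371.

x_1* = 1.3371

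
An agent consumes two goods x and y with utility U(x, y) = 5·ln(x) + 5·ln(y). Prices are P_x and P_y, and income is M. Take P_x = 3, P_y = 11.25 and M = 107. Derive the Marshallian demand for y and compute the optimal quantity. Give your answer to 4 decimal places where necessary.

Tangency: MRS = y/x = P_x/P_y.
Rearranging, P_y·y = P_x·x. Substituting into the budget gives P_x·x·(1 + 1) = M.
Demand: x*(P_x,P_y,M) = 0.5·M/P_x and y* = 0.5·M/P_y.
At P_x=3, P_y=11.25, M=107: y* = 0.5·107/11.25 = 4.7556.

y* = 4.7556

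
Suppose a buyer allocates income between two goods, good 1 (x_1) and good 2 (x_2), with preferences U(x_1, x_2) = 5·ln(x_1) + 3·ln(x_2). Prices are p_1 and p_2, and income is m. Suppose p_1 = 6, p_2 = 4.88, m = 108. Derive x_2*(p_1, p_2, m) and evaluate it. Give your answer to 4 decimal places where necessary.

x_2* = 8.2992

Tangency: MRS = (5/3)·x_2/x_1 = p_1/p_2.
So 5·p_2·x_2 = 3·p_1·x_1; combined with the budget, a share 0.625 of income goes to x_1.
Demand: x_1*(p_1,p_2,m) = 0.625·m/p_1 and x_2* = 0.375·m/p_2.
At p_1=6, p_2=4.88, m=108: x_2* = 0.375·108/4.88 = 8.2992.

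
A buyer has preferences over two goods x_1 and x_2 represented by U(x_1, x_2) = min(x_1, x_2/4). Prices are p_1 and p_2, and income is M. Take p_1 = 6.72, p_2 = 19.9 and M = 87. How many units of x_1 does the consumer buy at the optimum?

Demand: x_1*(p_1,p_2,M) = M/(p_1 + 4·p_2), x_2* = 4·M/(p_1 + 4·p_2).
Here 6.72 + 4·19.9 = 86.32, giving x_1* = 1.0079.

x_1* = 1.0079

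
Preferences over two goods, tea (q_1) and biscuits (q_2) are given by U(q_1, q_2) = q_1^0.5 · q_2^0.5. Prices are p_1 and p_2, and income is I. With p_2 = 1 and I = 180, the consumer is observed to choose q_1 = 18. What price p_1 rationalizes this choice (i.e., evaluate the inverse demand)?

Tangency: MRS = q_2/q_1 = p_1/p_2.
Rearranging, p_2·q_2 = p_1·q_1. Substituting into the budget gives p_1·q_1·(1 + 1) = I.
Demand: q_1*(p_1,p_2,I) = 0.5·I/p_1 and q_2* = 0.5·I/p_2.
Set q_1* = 18 in the demand function and solve for p_1: p_1 = 5.

p_1 = 5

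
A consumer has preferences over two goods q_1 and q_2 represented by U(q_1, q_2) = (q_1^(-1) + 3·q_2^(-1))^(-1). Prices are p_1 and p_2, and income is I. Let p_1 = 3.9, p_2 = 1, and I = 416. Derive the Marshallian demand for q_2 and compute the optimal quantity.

MRS = MU_q_1/MU_q_2 = (1/3)·(q_2/q_1)^(2). Set equal to p_1/p_2.
Hence q_2/q_1 = (3·p_1/p_2)^(1/(2)), i.e. raised to the 0.5 power.
Substitute q_2 = (q_2/q_1)·q_1 into the budget: q_1* = I/(p_1 + p_2·(q_2/q_1)).
Numerically q_2/q_1 = 3.420526, so q_1* = 416/(3.9 + 1·3.420526) = 56.8265 and q_2* = 3.420526·56.8265 = 194.3766.

q_2* = 194.3766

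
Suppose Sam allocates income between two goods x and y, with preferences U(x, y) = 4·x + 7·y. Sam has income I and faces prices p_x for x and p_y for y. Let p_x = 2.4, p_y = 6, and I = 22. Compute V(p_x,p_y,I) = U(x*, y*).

V = 36.6667

Perfect substitutes: compare marginal utility per dollar. 4/p_x vs 7/p_y → 1.6667 vs 1.1667.
x gives more utility per dollar, so spend all income on x: x* = I/p_x, y* = 0.
Numerically: x* = 9.1667, y* = 0.
Utility at the optimum: U(9.1667, 0) = 36.6667.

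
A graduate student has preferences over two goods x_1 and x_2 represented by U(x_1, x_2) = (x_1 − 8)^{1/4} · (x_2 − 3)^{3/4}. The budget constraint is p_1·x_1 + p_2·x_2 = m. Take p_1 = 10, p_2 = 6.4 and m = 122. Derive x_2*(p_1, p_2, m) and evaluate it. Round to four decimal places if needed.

Let x_1' = x_1−8, x_2' = x_2−3. MRS = (1/3)·x_2'/x_1' = p_1/p_2.
After buying the subsistence bundle (8, 3), a share 0.25 of the remaining income goes to x_1: x_1* = 8 + 0.25·(m − 8p_1 − 3p_2)/p_1.
Discretionary income = 122 − 8·10 − 3·6.4 = 22.8; x_2* = 3 + 0.75·22.8/6.4 = 5.6719.

x_2* = 5.6719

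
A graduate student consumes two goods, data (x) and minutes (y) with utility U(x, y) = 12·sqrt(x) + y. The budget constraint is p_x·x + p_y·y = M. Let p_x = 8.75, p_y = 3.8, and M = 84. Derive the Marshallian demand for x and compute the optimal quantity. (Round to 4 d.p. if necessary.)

x* = 6.7897

Plugging in: x* = (6·3.8/8.75)² = 6.7897.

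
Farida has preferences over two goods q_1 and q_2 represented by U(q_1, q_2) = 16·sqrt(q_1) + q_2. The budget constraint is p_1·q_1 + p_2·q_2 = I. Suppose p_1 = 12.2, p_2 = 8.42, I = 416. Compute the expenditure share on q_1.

share on q_1 = 0.894

Solve: √q_1 = 8·p_2/p_1, so q_1*(p_1,p_2) = (8·p_2/p_1)², and q_2* = (I − p_1·q_1*)/p_2.
Plugging in: q_1* = (8·8.42/12.2)² = 30.4849, q_2* = 5.2357.
Expenditure on q_1: 12.2·30.4849 = 371.9155; share = 0.894.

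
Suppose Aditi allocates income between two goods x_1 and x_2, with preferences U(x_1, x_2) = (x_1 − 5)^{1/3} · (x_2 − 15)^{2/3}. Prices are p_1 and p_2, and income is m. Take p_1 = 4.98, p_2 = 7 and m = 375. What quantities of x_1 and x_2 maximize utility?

x_1* = 21.4056, x_2* = 38.3429

MRS = (1/2)·(x_2−15)/(x_1−5). Tangency with p_1/p_2 gives x_2−15 = 2·(p_1/p_2)·(x_1−5).
Substituting into the budget: x_1* = 5 + 1/3·(m − 5·p_1 − 15·p_2)/p_1, and x_2* = 15 + 2/3·(…)/p_2.
Discretionary income = 375 − 5·4.98 − 15·7 = 245.1; x_1* = 5 + 1/3·245.1/4.98 = 21.4056; x_2* = 15 + 2/3·245.1/7 = 38.3429.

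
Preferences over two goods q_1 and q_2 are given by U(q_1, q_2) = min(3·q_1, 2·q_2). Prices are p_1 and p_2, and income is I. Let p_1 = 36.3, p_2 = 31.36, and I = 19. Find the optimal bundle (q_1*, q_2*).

Demand: q_1*(p_1,p_2,I) = 2·I/(2·p_1 + 3·p_2), q_2* = 3·I/(2·p_1 + 3·p_2).
Here 2·36.3 + 3·31.36 = 166.68, giving q_1* = 0.228 and q_2* = 0.342.

q_1* = 0.228, q_2* = 0.342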